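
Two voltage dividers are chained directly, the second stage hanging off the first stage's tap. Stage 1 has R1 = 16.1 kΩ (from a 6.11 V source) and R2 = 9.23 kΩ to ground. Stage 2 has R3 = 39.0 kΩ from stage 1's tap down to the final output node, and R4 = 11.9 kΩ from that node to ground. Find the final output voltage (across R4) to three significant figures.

V_out ≈ 0.467 V

Stage 2 presents R3+R4 = 50.90 kΩ as a load on stage 1's tap.
Stage 1's lower leg becomes R2‖(R3+R4) = 7.813 kΩ, so V_mid = 6.11 × 7.813/23.91 = 1.996 V.
Stage 2 is itself unloaded: V_out = V_mid × R4/(R3+R4) = 1.996 × 11.9/50.90 = 0.467 V.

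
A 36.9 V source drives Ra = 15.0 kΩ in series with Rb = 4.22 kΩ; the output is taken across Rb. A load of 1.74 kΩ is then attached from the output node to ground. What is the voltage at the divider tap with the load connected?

V_out ≈ 2.80 V

The load sits in parallel with Rb: Rb‖R_L = (4.22 × 1.74) / (4.22 + 1.74) = 1.232 kΩ.
V_out = 36.9 × 1.232 / (15.0 + 1.232) = 36.9 × 1.232/16.23 = 2.80 V.
(Unloaded it would have been 8.10 V.)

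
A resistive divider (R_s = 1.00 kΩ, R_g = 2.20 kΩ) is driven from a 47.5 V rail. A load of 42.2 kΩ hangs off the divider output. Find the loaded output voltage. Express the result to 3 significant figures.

The load sits in parallel with R_g: R_g‖R_L = (2.20 × 42.2) / (2.20 + 42.2) = 2.091 kΩ.
V_out = 47.5 × 2.091 / (1.00 + 2.091) = 47.5 × 2.091/3.091 = 32.1 V.

V_out ≈ 32.1 V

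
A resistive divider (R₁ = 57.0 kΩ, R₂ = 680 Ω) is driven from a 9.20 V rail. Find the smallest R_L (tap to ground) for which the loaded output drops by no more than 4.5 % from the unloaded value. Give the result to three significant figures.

R_L(min) ≈ 14.3 kΩ

Output resistance R_th = R₁‖R₂ = (57000 × 680)/57680 = 672.0 Ω.
The fractional drop is R_th/(R_th + R_L); requiring this ≤ 0.0450 gives R_L ≥ R_th(1/0.0450 − 1) = 672.0 × 21.22 = 14.3 kΩ.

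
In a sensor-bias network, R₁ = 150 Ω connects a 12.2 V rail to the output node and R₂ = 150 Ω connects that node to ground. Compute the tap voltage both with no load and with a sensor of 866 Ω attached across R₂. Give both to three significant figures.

Open-circuit: V = 12.2 × 150/(150 + 150) = 6.10 V.
With the load, R₂ becomes R₂‖R_L = 127.9 Ω, so V = 12.2 × 127.9/277.9 = 5.61 V.

Unloaded: 6.10 V; loaded: 5.61 V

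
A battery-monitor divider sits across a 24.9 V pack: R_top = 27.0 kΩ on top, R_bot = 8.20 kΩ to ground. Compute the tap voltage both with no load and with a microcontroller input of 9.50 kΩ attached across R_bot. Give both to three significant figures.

Unloaded: 5.80 V; loaded: 3.49 V

Open-circuit: V = 24.9 × 8.20/(27.0 + 8.20) = 5.80 V.
With the load, R_bot becomes R_bot‖R_L = 4.401 kΩ, so V = 24.9 × 4.401/31.40 = 3.49 V.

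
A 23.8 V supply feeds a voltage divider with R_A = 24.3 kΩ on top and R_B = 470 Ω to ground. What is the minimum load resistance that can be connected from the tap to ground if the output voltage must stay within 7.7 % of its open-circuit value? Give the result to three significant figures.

R_L(min) ≈ 5.53 kΩ

Output resistance R_th = R_A‖R_B = (24300 × 470)/24770 = 461.1 Ω.
The fractional drop is R_th/(R_th + R_L); requiring this ≤ 0.0770 gives R_L ≥ R_th(1/0.0770 − 1) = 461.1 × 11.99 = 5.53 kΩ.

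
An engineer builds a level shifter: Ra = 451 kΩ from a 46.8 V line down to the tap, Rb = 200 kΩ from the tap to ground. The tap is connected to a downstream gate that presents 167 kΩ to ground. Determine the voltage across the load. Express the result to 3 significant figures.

V_out ≈ 7.86 V

The load sits in parallel with Rb: Rb‖R_L = (200 × 167) / (200 + 167) = 91.01 kΩ.
V_out = 46.8 × 91.01 / (451 + 91.01) = 46.8 × 91.01/542.0 = 7.86 V.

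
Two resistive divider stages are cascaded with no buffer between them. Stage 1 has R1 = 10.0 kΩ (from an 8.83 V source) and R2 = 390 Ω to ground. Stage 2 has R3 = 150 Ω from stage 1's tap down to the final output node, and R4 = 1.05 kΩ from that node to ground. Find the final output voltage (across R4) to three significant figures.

V_out ≈ 0.221 V

Stage 2 presents R3+R4 = 1200 Ω as a load on stage 1's tap.
Stage 1's lower leg becomes R2‖(R3+R4) = 294.3 Ω, so V_mid = 8.83 × 294.3/10290 = 0.2525 V.
Stage 2 is itself unloaded: V_out = V_mid × R4/(R3+R4) = 0.2525 × 1050/1200 = 0.221 V.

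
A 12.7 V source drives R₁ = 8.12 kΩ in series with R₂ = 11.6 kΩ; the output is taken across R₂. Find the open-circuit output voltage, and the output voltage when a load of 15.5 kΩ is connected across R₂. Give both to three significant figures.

Open-circuit: V = 12.7 × 11.6/(8.12 + 11.6) = 7.47 V.
With the load, R₂ becomes R₂‖R_L = 6.635 kΩ, so V = 12.7 × 6.635/14.75 = 5.71 V.

Unloaded: 7.47 V; loaded: 5.71 V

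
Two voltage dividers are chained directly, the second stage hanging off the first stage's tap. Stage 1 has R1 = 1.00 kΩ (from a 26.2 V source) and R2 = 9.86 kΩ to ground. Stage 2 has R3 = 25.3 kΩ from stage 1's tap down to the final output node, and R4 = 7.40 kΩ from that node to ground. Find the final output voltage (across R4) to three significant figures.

V_out ≈ 5.24 V

Stage 2 presents R3+R4 = 32.70 kΩ as a load on stage 1's tap.
Stage 1's lower leg becomes R2‖(R3+R4) = 7.576 kΩ, so V_mid = 26.2 × 7.576/8.576 = 23.14 V.
Stage 2 is itself unloaded: V_out = V_mid × R4/(R3+R4) = 23.14 × 7.40/32.70 = 5.24 V.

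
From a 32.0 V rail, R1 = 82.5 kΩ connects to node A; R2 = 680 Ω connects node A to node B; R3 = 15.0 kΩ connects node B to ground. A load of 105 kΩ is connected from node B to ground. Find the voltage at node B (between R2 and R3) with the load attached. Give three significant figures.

V ≈ 4.36 V

At node B, R3 is in parallel with the load: R3‖R_L = 13120 Ω.
Below node A the resistance is R2 + (R3‖R_L) = 13800 Ω, so V_A = 32.0 × 13800/96300 = 4.587 V.
Then V_B = V_A × (R3‖R_L)/(R2 + R3‖R_L) = 4.587 × 13120/13800 = 4.36 V.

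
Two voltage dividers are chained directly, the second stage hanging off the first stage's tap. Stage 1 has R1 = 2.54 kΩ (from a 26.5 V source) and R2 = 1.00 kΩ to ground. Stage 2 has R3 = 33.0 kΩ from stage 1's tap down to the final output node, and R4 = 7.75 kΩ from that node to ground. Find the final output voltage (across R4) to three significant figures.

Stage 2 presents R3+R4 = 40.75 kΩ as a load on stage 1's tap.
Stage 1's lower leg becomes R2‖(R3+R4) = 0.9760 kΩ, so V_mid = 26.5 × 0.9760/3.516 = 7.356 V.
Stage 2 is itself unloaded: V_out = V_mid × R4/(R3+R4) = 7.356 × 7.75/40.75 = 1.40 V.

V_out ≈ 1.40 V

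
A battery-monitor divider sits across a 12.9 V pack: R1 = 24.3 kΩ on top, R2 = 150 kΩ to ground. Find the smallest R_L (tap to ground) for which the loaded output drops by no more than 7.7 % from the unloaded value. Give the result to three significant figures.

Output resistance R_th = R1‖R2 = (24.3 × 150)/174.3 = 20.91 kΩ.
The fractional drop is R_th/(R_th + R_L); requiring this ≤ 0.0770 gives R_L ≥ R_th(1/0.0770 − 1) = 20.91 × 11.99 = 251 kΩ.

R_L(min) ≈ 251 kΩ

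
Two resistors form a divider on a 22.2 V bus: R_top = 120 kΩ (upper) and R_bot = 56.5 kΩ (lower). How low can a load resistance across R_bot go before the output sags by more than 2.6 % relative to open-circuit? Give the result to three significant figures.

R_L(min) ≈ 1.44 MΩ

Output resistance R_th = R_top‖R_bot = (120 × 56.5)/176.5 = 38.41 kΩ.
The fractional drop is R_th/(R_th + R_L); requiring this ≤ 0.0260 gives R_L ≥ R_th(1/0.0260 − 1) = 38.41 × 37.46 = 1.44 MΩ.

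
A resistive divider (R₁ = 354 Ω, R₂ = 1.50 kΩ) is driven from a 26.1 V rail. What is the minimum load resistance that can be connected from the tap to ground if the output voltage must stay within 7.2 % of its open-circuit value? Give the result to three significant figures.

R_L(min) ≈ 3.69 kΩ

Output resistance R_th = R₁‖R₂ = (354 × 1500)/1854 = 286.4 Ω.
The fractional drop is R_th/(R_th + R_L); requiring this ≤ 0.0720 gives R_L ≥ R_th(1/0.0720 − 1) = 286.4 × 12.89 = 3.69 kΩ.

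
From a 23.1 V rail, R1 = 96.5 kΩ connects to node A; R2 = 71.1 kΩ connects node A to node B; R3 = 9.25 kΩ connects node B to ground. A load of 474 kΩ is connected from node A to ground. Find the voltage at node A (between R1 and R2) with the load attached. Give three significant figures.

Below node A the series string R2+R3 = 80.35 kΩ sits in parallel with the 474 kΩ load: 68.70 kΩ.
V_A = 23.1 × 68.70/(96.5 + 68.70) = 9.61 V.

V ≈ 9.61 V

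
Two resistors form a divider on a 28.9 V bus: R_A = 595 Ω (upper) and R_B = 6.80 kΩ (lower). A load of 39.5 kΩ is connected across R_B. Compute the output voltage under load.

The load sits in parallel with R_B: R_B‖R_L = (6800 × 39500) / (6800 + 39500) = 5801 Ω.
V_out = 28.9 × 5801 / (595 + 5801) = 28.9 × 5801/6396 = 26.2 V.

V_out ≈ 26.2 V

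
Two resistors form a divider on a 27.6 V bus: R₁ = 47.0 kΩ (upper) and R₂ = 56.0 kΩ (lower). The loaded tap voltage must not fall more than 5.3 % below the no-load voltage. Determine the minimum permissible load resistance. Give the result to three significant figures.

Output resistance R_th = R₁‖R₂ = (47.0 × 56.0)/103.0 = 25.55 kΩ.
The fractional drop is R_th/(R_th + R_L); requiring this ≤ 0.0530 gives R_L ≥ R_th(1/0.0530 − 1) = 25.55 × 17.87 = 457 kΩ.

R_L(min) ≈ 457 kΩ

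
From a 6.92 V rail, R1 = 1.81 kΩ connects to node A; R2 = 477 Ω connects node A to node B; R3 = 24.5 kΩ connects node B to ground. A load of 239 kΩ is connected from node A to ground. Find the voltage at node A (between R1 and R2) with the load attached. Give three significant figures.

Below node A the series string R2+R3 = 24980 Ω sits in parallel with the 239000 Ω load: 22610 Ω.
V_A = 6.92 × 22610/(1810 + 22610) = 6.41 V.

V ≈ 6.41 V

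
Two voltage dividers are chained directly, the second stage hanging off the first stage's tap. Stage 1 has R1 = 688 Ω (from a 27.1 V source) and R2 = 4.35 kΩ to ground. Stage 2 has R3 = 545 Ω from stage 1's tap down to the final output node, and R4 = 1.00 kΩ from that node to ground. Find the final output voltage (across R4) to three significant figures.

V_out ≈ 10.9 V

Stage 2 presents R3+R4 = 1545 Ω as a load on stage 1's tap.
Stage 1's lower leg becomes R2‖(R3+R4) = 1140 Ω, so V_mid = 27.1 × 1140/1828 = 16.90 V.
Stage 2 is itself unloaded: V_out = V_mid × R4/(R3+R4) = 16.90 × 1000/1545 = 10.9 V.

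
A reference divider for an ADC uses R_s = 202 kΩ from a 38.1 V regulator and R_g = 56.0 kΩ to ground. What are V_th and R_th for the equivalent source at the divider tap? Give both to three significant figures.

V_th is the open-circuit tap voltage: 38.1 × 56.0/(202 + 56.0) = 8.27 V.
With the supply zeroed, R_s and R_g appear in parallel from the tap: R_th = R_s‖R_g = (202 × 56.0)/258.0 = 43.8 kΩ.

V_th = 8.27 V, R_th = 43.8 kΩ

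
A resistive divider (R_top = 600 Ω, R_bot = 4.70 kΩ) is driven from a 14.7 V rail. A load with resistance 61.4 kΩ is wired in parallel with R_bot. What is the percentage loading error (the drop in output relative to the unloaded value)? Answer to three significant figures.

The divider's output (Thévenin) resistance is R_top‖R_bot = 532.1 Ω.
Fractional drop under load = R_th/(R_th + R_L) = 532.1 / (532.1 + 61400) = 0.008591.
So the output falls by 0.859 %.

0.859 %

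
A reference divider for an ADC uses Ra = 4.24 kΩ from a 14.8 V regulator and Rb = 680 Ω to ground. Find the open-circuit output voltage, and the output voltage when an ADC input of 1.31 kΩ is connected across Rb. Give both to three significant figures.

Open-circuit: V = 14.8 × 680/(4240 + 680) = 2.05 V.
With the load, Rb becomes Rb‖R_L = 447.6 Ω, so V = 14.8 × 447.6/4688 = 1.41 V.

Unloaded: 2.05 V; loaded: 1.41 V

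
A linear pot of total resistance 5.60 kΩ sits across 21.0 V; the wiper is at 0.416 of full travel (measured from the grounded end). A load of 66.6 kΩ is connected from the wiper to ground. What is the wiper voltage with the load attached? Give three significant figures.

V ≈ 8.56 V

The wiper splits the pot into (1−α)R = 3.270 kΩ above and αR = 2.330 kΩ below.
Lower section ‖ load = 2.251 kΩ.
V_wiper = 21.0 × 2.251/(3.270 + 2.251) = 8.56 V.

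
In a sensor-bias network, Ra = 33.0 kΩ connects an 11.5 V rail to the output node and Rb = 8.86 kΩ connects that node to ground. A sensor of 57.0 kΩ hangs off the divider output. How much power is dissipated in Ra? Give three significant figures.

Total resistance from the source is Ra + (Rb‖R_L) = 40.67 kΩ, so I = 11.5/40.67 kΩ = 0.2828 mA.
P = I²·Ra = (0.2828 mA)² × 33.0 kΩ = 2.64 mW.

P ≈ 2.64 mW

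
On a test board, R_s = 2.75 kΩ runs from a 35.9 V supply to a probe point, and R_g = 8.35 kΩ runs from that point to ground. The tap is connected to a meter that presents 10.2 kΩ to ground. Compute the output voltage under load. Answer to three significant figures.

V_out ≈ 22.5 V

The load sits in parallel with R_g: R_g‖R_L = (8.35 × 10.2) / (8.35 + 10.2) = 4.591 kΩ.
V_out = 35.9 × 4.591 / (2.75 + 4.591) = 35.9 × 4.591/7.341 = 22.5 V.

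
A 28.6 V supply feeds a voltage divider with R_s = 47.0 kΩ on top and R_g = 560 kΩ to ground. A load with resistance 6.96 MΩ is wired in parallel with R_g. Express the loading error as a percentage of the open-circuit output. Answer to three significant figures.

0.619 %

The divider's output (Thévenin) resistance is R_s‖R_g = 43.36 kΩ.
Fractional drop under load = R_th/(R_th + R_L) = 43.36 / (43.36 + 6960) = 0.006191.
So the output falls by 0.619 %.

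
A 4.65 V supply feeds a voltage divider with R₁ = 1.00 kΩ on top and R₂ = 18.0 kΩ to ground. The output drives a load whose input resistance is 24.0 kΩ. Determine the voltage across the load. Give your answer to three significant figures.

V_out ≈ 4.24 V

The load sits in parallel with R₂: R₂‖R_L = (18.0 × 24.0) / (18.0 + 24.0) = 10.29 kΩ.
V_out = 4.65 × 10.29 / (1.00 + 10.29) = 4.65 × 10.29/11.29 = 4.24 V.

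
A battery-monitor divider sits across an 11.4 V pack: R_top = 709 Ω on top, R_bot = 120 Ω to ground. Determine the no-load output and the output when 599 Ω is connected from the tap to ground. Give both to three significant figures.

Unloaded: 1.65 V; loaded: 1.41 V

Open-circuit: V = 11.4 × 120/(709 + 120) = 1.65 V.
With the load, R_bot becomes R_bot‖R_L = 99.97 Ω, so V = 11.4 × 99.97/809.0 = 1.41 V.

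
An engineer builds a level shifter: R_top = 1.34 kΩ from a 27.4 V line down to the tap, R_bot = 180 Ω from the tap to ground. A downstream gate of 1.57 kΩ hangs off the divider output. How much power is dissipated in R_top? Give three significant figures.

P ≈ 446 mW

Total resistance from the source is R_top + (R_bot‖R_L) = 1501 Ω, so I = 27.4/1501 Ω = 18.25 mA.
P = I²·R_top = (18.25 mA)² × 1.34 kΩ = 446 mW.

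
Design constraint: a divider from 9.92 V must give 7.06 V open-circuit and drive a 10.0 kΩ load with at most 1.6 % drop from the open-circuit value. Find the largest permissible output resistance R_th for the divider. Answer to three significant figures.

R_th ≤ 163 Ω

Loading drop = R_th/(R_th + R_L) ≤ 0.0160, so R_th ≤ R_L · ε/(1−ε) = 10.0 kΩ × 0.0160/0.9840 = 163 Ω.
(Any R1, R2 with R2/(R1+R2) = 0.712 and R1‖R2 ≤ 163 Ω will meet the spec.)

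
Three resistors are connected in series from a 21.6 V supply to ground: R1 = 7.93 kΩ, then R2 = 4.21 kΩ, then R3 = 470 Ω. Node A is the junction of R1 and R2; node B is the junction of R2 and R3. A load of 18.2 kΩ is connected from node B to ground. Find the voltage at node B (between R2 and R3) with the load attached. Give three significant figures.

V ≈ 0.786 V

At node B, R3 is in parallel with the load: R3‖R_L = 458.2 Ω.
Below node A the resistance is R2 + (R3‖R_L) = 4668 Ω, so V_A = 21.6 × 4668/12600 = 8.004 V.
Then V_B = V_A × (R3‖R_L)/(R2 + R3‖R_L) = 8.004 × 458.2/4668 = 0.786 V.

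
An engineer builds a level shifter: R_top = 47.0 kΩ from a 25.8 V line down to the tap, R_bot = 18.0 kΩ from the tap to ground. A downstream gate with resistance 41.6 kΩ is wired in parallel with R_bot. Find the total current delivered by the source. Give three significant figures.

I ≈ 0.433 mA

R_bot‖R_L = 12.56 kΩ, so the source sees R_top + R_bot‖R_L = 59.56 kΩ.
I = 25.8 V / 59.56 kΩ = 0.433 mA.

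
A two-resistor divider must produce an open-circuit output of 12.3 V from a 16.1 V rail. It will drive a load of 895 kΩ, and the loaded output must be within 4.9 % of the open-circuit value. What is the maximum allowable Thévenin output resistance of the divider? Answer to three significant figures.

R_th ≤ 46.1 kΩ

Loading drop = R_th/(R_th + R_L) ≤ 0.0490, so R_th ≤ R_L · ε/(1−ε) = 895 kΩ × 0.0490/0.9510 = 46.1 kΩ.
(Any R1, R2 with R2/(R1+R2) = 0.764 and R1‖R2 ≤ 46.1 kΩ will meet the spec.)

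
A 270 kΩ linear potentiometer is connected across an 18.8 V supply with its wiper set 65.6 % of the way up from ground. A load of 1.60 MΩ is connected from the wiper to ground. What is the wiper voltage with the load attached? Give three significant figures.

V ≈ 11.9 V

The wiper splits the pot into (1−α)R = 92.88 kΩ above and αR = 177.1 kΩ below.
Lower section ‖ load = 159.5 kΩ.
V_wiper = 18.8 × 159.5/(92.88 + 159.5) = 11.9 V.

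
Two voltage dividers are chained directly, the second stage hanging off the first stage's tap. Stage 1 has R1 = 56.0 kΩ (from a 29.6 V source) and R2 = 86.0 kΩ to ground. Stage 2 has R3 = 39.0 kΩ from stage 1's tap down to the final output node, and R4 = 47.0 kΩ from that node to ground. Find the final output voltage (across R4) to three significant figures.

Stage 2 presents R3+R4 = 86.00 kΩ as a load on stage 1's tap.
Stage 1's lower leg becomes R2‖(R3+R4) = 43.00 kΩ, so V_mid = 29.6 × 43.00/99.00 = 12.86 V.
Stage 2 is itself unloaded: V_out = V_mid × R4/(R3+R4) = 12.86 × 47.0/86.00 = 7.03 V.

V_out ≈ 7.03 V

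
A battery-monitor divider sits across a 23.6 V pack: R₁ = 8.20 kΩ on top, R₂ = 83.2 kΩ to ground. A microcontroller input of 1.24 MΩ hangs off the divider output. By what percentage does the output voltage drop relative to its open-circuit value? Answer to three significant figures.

0.598 %

The divider's output (Thévenin) resistance is R₁‖R₂ = 7.464 kΩ.
Fractional drop under load = R_th/(R_th + R_L) = 7.464 / (7.464 + 1240) = 0.005984.
So the output falls by 0.598 %.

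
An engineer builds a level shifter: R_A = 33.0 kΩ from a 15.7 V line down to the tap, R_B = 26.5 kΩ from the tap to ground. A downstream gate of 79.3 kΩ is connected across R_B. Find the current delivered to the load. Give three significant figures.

R_B‖R_L = 19.86 kΩ; V_out = 15.7 × 19.86/52.86 = 5.899 V.
I_L = V_out / R_L = 5.899 / 79.3 kΩ = 0.0744 mA.

I_L ≈ 0.0744 mA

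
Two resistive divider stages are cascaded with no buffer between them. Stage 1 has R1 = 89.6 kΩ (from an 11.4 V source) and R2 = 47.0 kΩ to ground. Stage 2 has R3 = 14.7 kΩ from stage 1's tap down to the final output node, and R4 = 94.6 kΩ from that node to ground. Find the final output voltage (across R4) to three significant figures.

V_out ≈ 2.65 V

Stage 2 presents R3+R4 = 109.3 kΩ as a load on stage 1's tap.
Stage 1's lower leg becomes R2‖(R3+R4) = 32.87 kΩ, so V_mid = 11.4 × 32.87/122.5 = 3.059 V.
Stage 2 is itself unloaded: V_out = V_mid × R4/(R3+R4) = 3.059 × 94.6/109.3 = 2.65 V.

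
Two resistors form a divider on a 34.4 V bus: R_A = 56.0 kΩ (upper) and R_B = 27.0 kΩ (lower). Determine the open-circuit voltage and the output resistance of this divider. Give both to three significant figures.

V_th = 11.2 V, R_th = 18.2 kΩ

V_th is the open-circuit tap voltage: 34.4 × 27.0/(56.0 + 27.0) = 11.2 V.
With the supply zeroed, R_A and R_B appear in parallel from the tap: R_th = R_A‖R_B = (56.0 × 27.0)/83.00 = 18.2 kΩ.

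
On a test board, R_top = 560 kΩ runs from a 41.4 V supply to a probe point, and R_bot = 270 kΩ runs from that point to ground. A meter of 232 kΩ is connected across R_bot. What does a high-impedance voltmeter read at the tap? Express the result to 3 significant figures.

The load sits in parallel with R_bot: R_bot‖R_L = (270 × 232) / (270 + 232) = 124.8 kΩ.
V_out = 41.4 × 124.8 / (560 + 124.8) = 41.4 × 124.8/684.8 = 7.54 V.

V_out ≈ 7.54 V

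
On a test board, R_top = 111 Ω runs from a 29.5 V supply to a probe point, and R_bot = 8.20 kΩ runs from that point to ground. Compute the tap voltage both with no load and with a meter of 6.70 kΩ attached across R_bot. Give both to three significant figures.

Unloaded: 29.1 V; loaded: 28.6 V

Open-circuit: V = 29.5 × 8200/(111 + 8200) = 29.1 V.
With the load, R_bot becomes R_bot‖R_L = 3687 Ω, so V = 29.5 × 3687/3798 = 28.6 V.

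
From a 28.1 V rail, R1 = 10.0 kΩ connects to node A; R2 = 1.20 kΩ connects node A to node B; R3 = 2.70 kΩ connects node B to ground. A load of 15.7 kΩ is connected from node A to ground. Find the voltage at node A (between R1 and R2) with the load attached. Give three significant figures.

V ≈ 6.69 V

Below node A the series string R2+R3 = 3.900 kΩ sits in parallel with the 15.7 kΩ load: 3.124 kΩ.
V_A = 28.1 × 3.124/(10.0 + 3.124) = 6.69 V.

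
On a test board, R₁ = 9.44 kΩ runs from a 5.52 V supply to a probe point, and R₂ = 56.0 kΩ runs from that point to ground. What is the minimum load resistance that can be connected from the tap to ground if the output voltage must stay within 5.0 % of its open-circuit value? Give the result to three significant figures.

Output resistance R_th = R₁‖R₂ = (9.44 × 56.0)/65.44 = 8.078 kΩ.
The fractional drop is R_th/(R_th + R_L); requiring this ≤ 0.0500 gives R_L ≥ R_th(1/0.0500 − 1) = 8.078 × 19.00 = 153 kΩ.

R_L(min) ≈ 153 kΩ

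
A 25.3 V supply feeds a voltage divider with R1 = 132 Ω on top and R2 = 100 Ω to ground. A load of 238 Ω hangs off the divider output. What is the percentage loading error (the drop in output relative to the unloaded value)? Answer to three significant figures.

19.3 %

The divider's output (Thévenin) resistance is R1‖R2 = 56.90 Ω.
Fractional drop under load = R_th/(R_th + R_L) = 56.90 / (56.90 + 238) = 0.1929.
So the output falls by 19.3 %.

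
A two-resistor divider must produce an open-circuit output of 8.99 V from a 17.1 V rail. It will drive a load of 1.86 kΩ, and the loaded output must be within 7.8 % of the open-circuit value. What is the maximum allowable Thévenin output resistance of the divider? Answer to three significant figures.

R_th ≤ 157 Ω

Loading drop = R_th/(R_th + R_L) ≤ 0.0780, so R_th ≤ R_L · ε/(1−ε) = 1.86 kΩ × 0.0780/0.9220 = 157 Ω.
(Any R1, R2 with R2/(R1+R2) = 0.526 and R1‖R2 ≤ 157 Ω will meet the spec.)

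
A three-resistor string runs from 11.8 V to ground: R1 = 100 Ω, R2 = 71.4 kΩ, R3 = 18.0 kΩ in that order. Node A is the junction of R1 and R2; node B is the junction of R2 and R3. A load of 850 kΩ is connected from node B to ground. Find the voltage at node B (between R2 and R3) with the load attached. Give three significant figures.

At node B, R3 is in parallel with the load: R3‖R_L = 17630 Ω.
Below node A the resistance is R2 + (R3‖R_L) = 89030 Ω, so V_A = 11.8 × 89030/89130 = 11.79 V.
Then V_B = V_A × (R3‖R_L)/(R2 + R3‖R_L) = 11.79 × 17630/89030 = 2.33 V.

V ≈ 2.33 V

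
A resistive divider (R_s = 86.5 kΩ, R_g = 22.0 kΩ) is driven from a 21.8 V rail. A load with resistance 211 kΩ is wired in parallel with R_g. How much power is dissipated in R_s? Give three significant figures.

Total resistance from the source is R_s + (R_g‖R_L) = 106.4 kΩ, so I = 21.8/106.4 kΩ = 0.2048 mA.
P = I²·R_s = (0.2048 mA)² × 86.5 kΩ = 3.63 mW.

P ≈ 3.63 mW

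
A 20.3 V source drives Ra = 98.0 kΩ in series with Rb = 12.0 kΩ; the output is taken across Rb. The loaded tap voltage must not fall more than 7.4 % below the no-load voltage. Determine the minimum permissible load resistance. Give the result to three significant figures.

R_L(min) ≈ 134 kΩ

Output resistance R_th = Ra‖Rb = (98.0 × 12.0)/110.0 = 10.69 kΩ.
The fractional drop is R_th/(R_th + R_L); requiring this ≤ 0.0740 gives R_L ≥ R_th(1/0.0740 − 1) = 10.69 × 12.51 = 134 kΩ.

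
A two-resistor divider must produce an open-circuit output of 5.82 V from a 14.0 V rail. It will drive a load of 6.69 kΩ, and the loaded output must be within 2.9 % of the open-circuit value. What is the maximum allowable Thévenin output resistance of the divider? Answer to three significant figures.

Loading drop = R_th/(R_th + R_L) ≤ 0.0290, so R_th ≤ R_L · ε/(1−ε) = 6.69 kΩ × 0.0290/0.9710 = 200 Ω.
(Any R1, R2 with R2/(R1+R2) = 0.416 and R1‖R2 ≤ 200 Ω will meet the spec.)

R_th ≤ 200 Ω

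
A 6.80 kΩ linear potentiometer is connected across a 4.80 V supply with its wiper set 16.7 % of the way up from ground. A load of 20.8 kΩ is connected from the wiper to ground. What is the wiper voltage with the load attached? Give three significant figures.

V ≈ 0.767 V

The wiper splits the pot into (1−α)R = 5.664 kΩ above and αR = 1.136 kΩ below.
Lower section ‖ load = 1.077 kΩ.
V_wiper = 4.80 × 1.077/(5.664 + 1.077) = 0.767 V.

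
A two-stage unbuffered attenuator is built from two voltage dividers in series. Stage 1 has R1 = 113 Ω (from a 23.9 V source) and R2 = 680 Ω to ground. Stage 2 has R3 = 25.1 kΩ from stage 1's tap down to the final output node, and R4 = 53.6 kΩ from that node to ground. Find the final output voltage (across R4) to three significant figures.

Stage 2 presents R3+R4 = 78700 Ω as a load on stage 1's tap.
Stage 1's lower leg becomes R2‖(R3+R4) = 674.2 Ω, so V_mid = 23.9 × 674.2/787.2 = 20.47 V.
Stage 2 is itself unloaded: V_out = V_mid × R4/(R3+R4) = 20.47 × 53600/78700 = 13.9 V.

V_out ≈ 13.9 V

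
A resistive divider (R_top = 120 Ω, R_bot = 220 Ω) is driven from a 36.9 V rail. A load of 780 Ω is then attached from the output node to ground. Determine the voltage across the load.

V_out ≈ 21.7 V

The load sits in parallel with R_bot: R_bot‖R_L = (220 × 780) / (220 + 780) = 171.6 Ω.
V_out = 36.9 × 171.6 / (120 + 171.6) = 36.9 × 171.6/291.6 = 21.7 V.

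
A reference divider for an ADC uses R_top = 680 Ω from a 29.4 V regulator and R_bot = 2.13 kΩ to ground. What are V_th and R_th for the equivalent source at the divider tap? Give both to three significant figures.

V_th is the open-circuit tap voltage: 29.4 × 2130/(680 + 2130) = 22.3 V.
With the supply zeroed, R_top and R_bot appear in parallel from the tap: R_th = R_top‖R_bot = (680 × 2130)/2810 = 515 Ω.

V_th = 22.3 V, R_th = 515 Ω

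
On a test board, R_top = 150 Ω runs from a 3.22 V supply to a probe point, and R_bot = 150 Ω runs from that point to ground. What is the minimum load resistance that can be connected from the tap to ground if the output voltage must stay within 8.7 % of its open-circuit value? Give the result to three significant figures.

R_L(min) ≈ 787 Ω

Output resistance R_th = R_top‖R_bot = (150 × 150)/300.0 = 75.00 Ω.
The fractional drop is R_th/(R_th + R_L); requiring this ≤ 0.0870 gives R_L ≥ R_th(1/0.0870 − 1) = 75.00 × 10.49 = 787 Ω.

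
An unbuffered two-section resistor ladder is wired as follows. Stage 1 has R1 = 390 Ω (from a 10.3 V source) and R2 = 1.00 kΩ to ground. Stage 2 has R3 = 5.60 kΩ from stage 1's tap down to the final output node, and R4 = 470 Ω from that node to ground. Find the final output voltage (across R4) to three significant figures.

V_out ≈ 0.548 V

Stage 2 presents R3+R4 = 6070 Ω as a load on stage 1's tap.
Stage 1's lower leg becomes R2‖(R3+R4) = 858.6 Ω, so V_mid = 10.3 × 858.6/1249 = 7.083 V.
Stage 2 is itself unloaded: V_out = V_mid × R4/(R3+R4) = 7.083 × 470/6070 = 0.548 V.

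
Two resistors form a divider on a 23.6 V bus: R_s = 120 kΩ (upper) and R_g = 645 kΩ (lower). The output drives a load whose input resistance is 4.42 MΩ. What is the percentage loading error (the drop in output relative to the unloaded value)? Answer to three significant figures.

2.24 %

The divider's output (Thévenin) resistance is R_s‖R_g = 101.2 kΩ.
Fractional drop under load = R_th/(R_th + R_L) = 101.2 / (101.2 + 4420) = 0.02238.
So the output falls by 2.24 %.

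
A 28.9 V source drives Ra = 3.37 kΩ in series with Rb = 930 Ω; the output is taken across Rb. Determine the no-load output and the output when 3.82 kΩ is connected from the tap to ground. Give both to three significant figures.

Unloaded: 6.25 V; loaded: 5.25 V

Open-circuit: V = 28.9 × 930/(3370 + 930) = 6.25 V.
With the load, Rb becomes Rb‖R_L = 747.9 Ω, so V = 28.9 × 747.9/4118 = 5.25 V.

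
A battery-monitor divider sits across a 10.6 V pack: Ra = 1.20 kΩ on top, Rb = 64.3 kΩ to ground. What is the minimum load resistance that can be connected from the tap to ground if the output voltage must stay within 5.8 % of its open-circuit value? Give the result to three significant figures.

Output resistance R_th = Ra‖Rb = (1.20 × 64.3)/65.50 = 1.178 kΩ.
The fractional drop is R_th/(R_th + R_L); requiring this ≤ 0.0580 gives R_L ≥ R_th(1/0.0580 − 1) = 1.178 × 16.24 = 19.1 kΩ.

R_L(min) ≈ 19.1 kΩ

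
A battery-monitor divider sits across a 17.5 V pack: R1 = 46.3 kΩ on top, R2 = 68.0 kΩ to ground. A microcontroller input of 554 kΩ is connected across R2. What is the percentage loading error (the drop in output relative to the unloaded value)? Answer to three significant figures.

4.74 %

The divider's output (Thévenin) resistance is R1‖R2 = 27.55 kΩ.
Fractional drop under load = R_th/(R_th + R_L) = 27.55 / (27.55 + 554) = 0.04737.
So the output falls by 4.74 %.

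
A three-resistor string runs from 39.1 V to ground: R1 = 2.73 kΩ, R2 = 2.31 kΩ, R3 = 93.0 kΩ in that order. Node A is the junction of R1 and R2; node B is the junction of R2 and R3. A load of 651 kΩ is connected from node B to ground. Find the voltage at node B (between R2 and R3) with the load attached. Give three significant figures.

V ≈ 36.8 V

At node B, R3 is in parallel with the load: R3‖R_L = 81.38 kΩ.
Below node A the resistance is R2 + (R3‖R_L) = 83.69 kΩ, so V_A = 39.1 × 83.69/86.42 = 37.86 V.
Then V_B = V_A × (R3‖R_L)/(R2 + R3‖R_L) = 37.86 × 81.38/83.69 = 36.8 V.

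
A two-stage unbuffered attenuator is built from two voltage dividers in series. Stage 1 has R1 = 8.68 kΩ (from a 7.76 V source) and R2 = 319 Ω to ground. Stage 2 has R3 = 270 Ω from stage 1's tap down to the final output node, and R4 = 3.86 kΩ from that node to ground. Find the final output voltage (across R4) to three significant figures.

V_out ≈ 0.239 V

Stage 2 presents R3+R4 = 4130 Ω as a load on stage 1's tap.
Stage 1's lower leg becomes R2‖(R3+R4) = 296.1 Ω, so V_mid = 7.76 × 296.1/8976 = 0.2560 V.
Stage 2 is itself unloaded: V_out = V_mid × R4/(R3+R4) = 0.2560 × 3860/4130 = 0.239 V.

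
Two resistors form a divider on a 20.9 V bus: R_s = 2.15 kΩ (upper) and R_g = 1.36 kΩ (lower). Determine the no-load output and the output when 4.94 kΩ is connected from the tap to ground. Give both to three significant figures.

Open-circuit: V = 20.9 × 1.36/(2.15 + 1.36) = 8.10 V.
With the load, R_g becomes R_g‖R_L = 1.066 kΩ, so V = 20.9 × 1.066/3.216 = 6.93 V.

Unloaded: 8.10 V; loaded: 6.93 V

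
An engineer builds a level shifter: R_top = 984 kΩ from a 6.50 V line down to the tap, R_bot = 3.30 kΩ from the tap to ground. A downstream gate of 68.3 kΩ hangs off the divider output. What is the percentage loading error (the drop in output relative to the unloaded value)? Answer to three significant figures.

4.59 %

The divider's output (Thévenin) resistance is R_top‖R_bot = 3.289 kΩ.
Fractional drop under load = R_th/(R_th + R_L) = 3.289 / (3.289 + 68.3) = 0.04594.
So the output falls by 4.59 %.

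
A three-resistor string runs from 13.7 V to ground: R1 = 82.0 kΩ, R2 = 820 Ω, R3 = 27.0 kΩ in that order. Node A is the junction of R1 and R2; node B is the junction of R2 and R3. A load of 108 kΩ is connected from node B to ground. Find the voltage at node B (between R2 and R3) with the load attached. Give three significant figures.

V ≈ 2.83 V

At node B, R3 is in parallel with the load: R3‖R_L = 21600 Ω.
Below node A the resistance is R2 + (R3‖R_L) = 22420 Ω, so V_A = 13.7 × 22420/104400 = 2.942 V.
Then V_B = V_A × (R3‖R_L)/(R2 + R3‖R_L) = 2.942 × 21600/22420 = 2.83 V.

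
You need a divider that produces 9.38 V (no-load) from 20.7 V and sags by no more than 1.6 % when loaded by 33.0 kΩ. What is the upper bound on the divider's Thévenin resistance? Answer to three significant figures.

Loading drop = R_th/(R_th + R_L) ≤ 0.0160, so R_th ≤ R_L · ε/(1−ε) = 33.0 kΩ × 0.0160/0.9840 = 537 Ω.
(Any R1, R2 with R2/(R1+R2) = 0.453 and R1‖R2 ≤ 537 Ω will meet the spec.)

R_th ≤ 537 Ω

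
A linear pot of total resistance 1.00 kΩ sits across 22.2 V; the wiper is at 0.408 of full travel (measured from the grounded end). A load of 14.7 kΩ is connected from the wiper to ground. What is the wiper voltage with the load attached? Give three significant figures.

The wiper splits the pot into (1−α)R = 592.0 Ω above and αR = 408.0 Ω below.
Lower section ‖ load = 397.0 Ω.
V_wiper = 22.2 × 397.0/(592.0 + 397.0) = 8.91 V.

V ≈ 8.91 V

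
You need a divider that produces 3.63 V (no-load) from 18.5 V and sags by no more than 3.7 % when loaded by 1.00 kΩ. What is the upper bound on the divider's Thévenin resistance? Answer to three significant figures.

Loading drop = R_th/(R_th + R_L) ≤ 0.0370, so R_th ≤ R_L · ε/(1−ε) = 1.00 kΩ × 0.0370/0.9630 = 38.4 Ω.

R_th ≤ 38.4 Ω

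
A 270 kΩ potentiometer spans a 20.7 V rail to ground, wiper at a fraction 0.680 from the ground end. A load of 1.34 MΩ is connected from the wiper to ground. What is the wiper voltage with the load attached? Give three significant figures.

V ≈ 13.5 V

The wiper splits the pot into (1−α)R = 86.40 kΩ above and αR = 183.6 kΩ below.
Lower section ‖ load = 161.5 kΩ.
V_wiper = 20.7 × 161.5/(86.40 + 161.5) = 13.5 V.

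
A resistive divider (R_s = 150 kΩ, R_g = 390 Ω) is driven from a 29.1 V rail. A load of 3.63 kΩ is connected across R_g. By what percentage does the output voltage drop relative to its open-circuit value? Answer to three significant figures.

9.68 %

Unloaded V = 29.1 × 390/150400 = 0.075464 V.
Loaded: R_g‖R_L = 352.2 Ω, giving V = 29.1 × 352.2/150400 = 0.068160 V.
Drop = (0.075464 − 0.068160) / 0.075464 = 9.68 %.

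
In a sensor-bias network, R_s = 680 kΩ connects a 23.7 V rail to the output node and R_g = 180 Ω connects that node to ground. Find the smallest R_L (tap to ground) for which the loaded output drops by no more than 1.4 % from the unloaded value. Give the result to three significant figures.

R_L(min) ≈ 12.7 kΩ

Output resistance R_th = R_s‖R_g = (680000 × 180)/680200 = 180.0 Ω.
The fractional drop is R_th/(R_th + R_L); requiring this ≤ 0.0140 gives R_L ≥ R_th(1/0.0140 − 1) = 180.0 × 70.43 = 12.7 kΩ.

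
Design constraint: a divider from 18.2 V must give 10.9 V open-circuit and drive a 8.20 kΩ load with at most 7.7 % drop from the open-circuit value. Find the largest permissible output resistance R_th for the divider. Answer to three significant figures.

R_th ≤ 684 Ω

Loading drop = R_th/(R_th + R_L) ≤ 0.0770, so R_th ≤ R_L · ε/(1−ε) = 8.20 kΩ × 0.0770/0.9230 = 684 Ω.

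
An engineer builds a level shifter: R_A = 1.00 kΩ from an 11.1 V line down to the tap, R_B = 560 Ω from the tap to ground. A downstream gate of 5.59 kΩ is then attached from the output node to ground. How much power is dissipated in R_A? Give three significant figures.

Total resistance from the source is R_A + (R_B‖R_L) = 1509 Ω, so I = 11.1/1509 Ω = 7.356 mA.
P = I²·R_A = (7.356 mA)² × 1.00 kΩ = 54.1 mW.

P ≈ 54.1 mW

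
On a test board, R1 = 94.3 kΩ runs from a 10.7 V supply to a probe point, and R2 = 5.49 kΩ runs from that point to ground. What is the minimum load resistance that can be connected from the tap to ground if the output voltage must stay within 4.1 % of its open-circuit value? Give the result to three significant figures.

R_L(min) ≈ 121 kΩ

Output resistance R_th = R1‖R2 = (94.3 × 5.49)/99.79 = 5.188 kΩ.
The fractional drop is R_th/(R_th + R_L); requiring this ≤ 0.0410 gives R_L ≥ R_th(1/0.0410 − 1) = 5.188 × 23.39 = 121 kΩ.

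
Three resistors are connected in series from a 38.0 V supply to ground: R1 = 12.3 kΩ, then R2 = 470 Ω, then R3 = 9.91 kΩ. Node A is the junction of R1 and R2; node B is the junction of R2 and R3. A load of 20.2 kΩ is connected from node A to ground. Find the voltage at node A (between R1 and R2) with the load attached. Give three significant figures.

V ≈ 13.6 V

Below node A the series string R2+R3 = 10380 Ω sits in parallel with the 20200 Ω load: 6857 Ω.
V_A = 38.0 × 6857/(12300 + 6857) = 13.6 V.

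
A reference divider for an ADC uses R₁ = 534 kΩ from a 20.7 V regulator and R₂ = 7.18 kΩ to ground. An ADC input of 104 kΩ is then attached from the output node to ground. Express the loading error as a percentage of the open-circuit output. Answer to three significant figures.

The divider's output (Thévenin) resistance is R₁‖R₂ = 7.085 kΩ.
Fractional drop under load = R_th/(R_th + R_L) = 7.085 / (7.085 + 104) = 0.06378.
So the output falls by 6.38 %.

6.38 %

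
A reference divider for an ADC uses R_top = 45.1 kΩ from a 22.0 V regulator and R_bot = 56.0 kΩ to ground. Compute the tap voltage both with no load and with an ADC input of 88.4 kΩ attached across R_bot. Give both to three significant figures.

Unloaded: 12.2 V; loaded: 9.50 V

Open-circuit: V = 22.0 × 56.0/(45.1 + 56.0) = 12.2 V.
With the load, R_bot becomes R_bot‖R_L = 34.28 kΩ, so V = 22.0 × 34.28/79.38 = 9.50 V.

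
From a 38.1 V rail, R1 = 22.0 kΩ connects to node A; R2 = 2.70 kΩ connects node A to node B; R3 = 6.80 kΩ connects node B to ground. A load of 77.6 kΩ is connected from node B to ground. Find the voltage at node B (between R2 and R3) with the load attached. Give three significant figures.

At node B, R3 is in parallel with the load: R3‖R_L = 6.252 kΩ.
Below node A the resistance is R2 + (R3‖R_L) = 8.952 kΩ, so V_A = 38.1 × 8.952/30.95 = 11.02 V.
Then V_B = V_A × (R3‖R_L)/(R2 + R3‖R_L) = 11.02 × 6.252/8.952 = 7.70 V.

V ≈ 7.70 V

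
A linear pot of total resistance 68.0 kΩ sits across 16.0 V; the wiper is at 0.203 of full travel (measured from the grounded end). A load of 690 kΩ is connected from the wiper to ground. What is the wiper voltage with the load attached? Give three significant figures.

The wiper splits the pot into (1−α)R = 54.20 kΩ above and αR = 13.80 kΩ below.
Lower section ‖ load = 13.53 kΩ.
V_wiper = 16.0 × 13.53/(54.20 + 13.53) = 3.20 V.

V ≈ 3.20 V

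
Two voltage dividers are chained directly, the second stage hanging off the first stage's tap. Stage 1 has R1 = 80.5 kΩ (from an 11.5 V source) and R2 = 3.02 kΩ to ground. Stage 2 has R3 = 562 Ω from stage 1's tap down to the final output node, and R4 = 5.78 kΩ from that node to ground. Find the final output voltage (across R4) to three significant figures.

Stage 2 presents R3+R4 = 6342 Ω as a load on stage 1's tap.
Stage 1's lower leg becomes R2‖(R3+R4) = 2046 Ω, so V_mid = 11.5 × 2046/82550 = 0.2850 V.
Stage 2 is itself unloaded: V_out = V_mid × R4/(R3+R4) = 0.2850 × 5780/6342 = 0.260 V.

V_out ≈ 0.260 V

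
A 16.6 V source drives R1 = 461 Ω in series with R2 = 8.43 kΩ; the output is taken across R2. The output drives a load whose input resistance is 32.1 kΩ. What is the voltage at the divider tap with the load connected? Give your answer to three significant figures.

The load sits in parallel with R2: R2‖R_L = (8430 × 32100) / (8430 + 32100) = 6677 Ω.
V_out = 16.6 × 6677 / (461 + 6677) = 16.6 × 6677/7138 = 15.5 V.

V_out ≈ 15.5 V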